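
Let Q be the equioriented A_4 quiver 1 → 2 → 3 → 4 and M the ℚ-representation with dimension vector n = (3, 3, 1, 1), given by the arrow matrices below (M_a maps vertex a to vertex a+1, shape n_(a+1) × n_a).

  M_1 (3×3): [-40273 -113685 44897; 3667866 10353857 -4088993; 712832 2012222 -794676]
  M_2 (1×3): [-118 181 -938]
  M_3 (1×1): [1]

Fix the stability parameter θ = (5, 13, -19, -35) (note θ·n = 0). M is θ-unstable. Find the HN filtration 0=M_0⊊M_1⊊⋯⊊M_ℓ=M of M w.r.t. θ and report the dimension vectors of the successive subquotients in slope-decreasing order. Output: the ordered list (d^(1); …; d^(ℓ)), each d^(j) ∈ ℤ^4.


Barcode: M ≅ I[1,2]^2, I[1,4]. HN layers by μ_θ (3 steps, strictly decreasing):
  μ^(1)=13; μ^(2)=5; μ^(3)=-9

((0, 2, 0, 0); (2, 0, 0, 0); (1, 1, 1, 1))


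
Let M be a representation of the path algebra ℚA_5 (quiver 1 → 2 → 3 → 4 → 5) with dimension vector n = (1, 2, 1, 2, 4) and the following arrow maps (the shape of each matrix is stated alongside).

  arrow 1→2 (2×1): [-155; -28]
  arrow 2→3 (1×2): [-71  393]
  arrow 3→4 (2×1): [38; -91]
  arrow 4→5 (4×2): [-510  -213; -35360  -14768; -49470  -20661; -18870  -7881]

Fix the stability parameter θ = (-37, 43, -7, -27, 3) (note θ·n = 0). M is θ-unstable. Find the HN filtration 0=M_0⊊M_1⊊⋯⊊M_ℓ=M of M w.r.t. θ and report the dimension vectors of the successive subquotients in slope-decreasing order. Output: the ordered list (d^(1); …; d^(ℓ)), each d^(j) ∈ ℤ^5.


Via rank(M_{q-1}∘⋯∘M_p): M ≅ I[1,5], I[2,2], I[4,4], I[5,5]^3.
μ_θ-semistable layers: μ^(1)=43; μ^(2)=3; μ^(3)=-27; μ^(4)=-37

((0, 1, 0, 0, 0); (0, 1, 1, 1, 4); (0, 0, 0, 1, 0); (1, 0, 0, 0, 0))


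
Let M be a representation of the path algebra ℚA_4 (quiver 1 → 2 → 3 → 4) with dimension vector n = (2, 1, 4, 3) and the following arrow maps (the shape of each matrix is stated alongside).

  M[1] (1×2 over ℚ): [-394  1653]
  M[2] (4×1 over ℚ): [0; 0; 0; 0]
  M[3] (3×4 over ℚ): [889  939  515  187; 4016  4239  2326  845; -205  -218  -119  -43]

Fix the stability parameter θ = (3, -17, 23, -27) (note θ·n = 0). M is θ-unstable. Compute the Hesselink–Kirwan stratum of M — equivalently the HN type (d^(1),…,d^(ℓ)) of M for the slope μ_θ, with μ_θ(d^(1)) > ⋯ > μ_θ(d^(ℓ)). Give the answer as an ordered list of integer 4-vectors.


Interval decomposition of M: I[1,1], I[1,2], I[3,3], I[3,4]^3.
HN type (ℓ=4): μ^(1)=23; μ^(2)=3; μ^(3)=-2; μ^(4)=-7

((0, 0, 1, 0); (1, 0, 0, 0); (0, 0, 3, 3); (1, 1, 0, 0))


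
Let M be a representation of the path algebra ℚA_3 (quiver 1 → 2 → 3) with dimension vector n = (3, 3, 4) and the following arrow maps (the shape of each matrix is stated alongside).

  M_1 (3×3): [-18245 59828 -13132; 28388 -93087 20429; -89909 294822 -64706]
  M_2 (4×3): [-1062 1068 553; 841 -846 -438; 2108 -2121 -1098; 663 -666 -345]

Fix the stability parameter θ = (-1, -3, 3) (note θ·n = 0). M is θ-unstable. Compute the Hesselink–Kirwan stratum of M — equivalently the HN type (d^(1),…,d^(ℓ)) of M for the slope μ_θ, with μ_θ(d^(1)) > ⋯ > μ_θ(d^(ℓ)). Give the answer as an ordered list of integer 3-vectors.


Interval decomposition of M: I[1,1], I[1,3]^2, I[2,3], I[3,3].
HN type (ℓ=4): μ^(1)=3; μ^(2)=-1; μ^(3)=-2; μ^(4)=-3

((0, 0, 4); (1, 0, 0); (2, 2, 0); (0, 1, 0))


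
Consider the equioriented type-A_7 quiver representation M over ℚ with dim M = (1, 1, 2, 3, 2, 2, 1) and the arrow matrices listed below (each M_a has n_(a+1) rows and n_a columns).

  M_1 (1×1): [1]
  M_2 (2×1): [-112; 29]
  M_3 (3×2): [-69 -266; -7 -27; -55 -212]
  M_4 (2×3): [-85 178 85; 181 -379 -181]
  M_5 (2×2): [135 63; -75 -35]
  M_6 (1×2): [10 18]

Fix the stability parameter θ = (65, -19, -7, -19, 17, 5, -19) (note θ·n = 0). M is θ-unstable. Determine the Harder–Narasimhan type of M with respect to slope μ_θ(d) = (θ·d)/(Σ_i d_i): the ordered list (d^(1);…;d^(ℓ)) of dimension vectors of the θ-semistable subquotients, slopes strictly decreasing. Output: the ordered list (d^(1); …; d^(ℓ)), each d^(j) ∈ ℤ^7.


Via rank(M_{q-1}∘⋯∘M_p): M ≅ I[1,6], I[3,4], I[4,5], I[6,7].
μ_θ-semistable layers: μ^(1)=17; μ^(2)=11; μ^(3)=5; μ^(4)=-7; μ^(5)=-13; μ^(6)=-19

((0, 0, 0, 0, 1, 0, 0); (0, 0, 0, 0, 1, 1, 0); (1, 1, 1, 1, 0, 0, 0); (0, 0, 0, 0, 0, 1, 1); (0, 0, 1, 1, 0, 0, 0); (0, 0, 0, 1, 0, 0, 0))


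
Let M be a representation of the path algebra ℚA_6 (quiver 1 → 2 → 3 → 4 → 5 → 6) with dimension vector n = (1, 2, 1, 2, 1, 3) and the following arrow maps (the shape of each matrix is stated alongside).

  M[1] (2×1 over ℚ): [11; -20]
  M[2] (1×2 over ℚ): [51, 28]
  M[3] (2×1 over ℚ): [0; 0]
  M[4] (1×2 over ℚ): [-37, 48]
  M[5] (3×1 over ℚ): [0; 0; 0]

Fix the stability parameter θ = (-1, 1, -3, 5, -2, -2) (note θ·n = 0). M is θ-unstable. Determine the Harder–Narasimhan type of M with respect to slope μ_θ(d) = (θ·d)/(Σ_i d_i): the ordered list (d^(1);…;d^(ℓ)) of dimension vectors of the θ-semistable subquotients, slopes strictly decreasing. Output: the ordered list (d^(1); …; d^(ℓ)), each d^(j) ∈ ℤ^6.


Via rank(M_{q-1}∘⋯∘M_p): M ≅ I[1,3], I[2,2], I[4,4], I[4,5], I[6,6]^3.
μ_θ-semistable layers: μ^(1)=5; μ^(2)=3/2; μ^(3)=1; μ^(4)=-1; μ^(5)=-2

((0, 0, 0, 1, 0, 0); (0, 0, 0, 1, 1, 0); (0, 1, 0, 0, 0, 0); (1, 1, 1, 0, 0, 0); (0, 0, 0, 0, 0, 3))


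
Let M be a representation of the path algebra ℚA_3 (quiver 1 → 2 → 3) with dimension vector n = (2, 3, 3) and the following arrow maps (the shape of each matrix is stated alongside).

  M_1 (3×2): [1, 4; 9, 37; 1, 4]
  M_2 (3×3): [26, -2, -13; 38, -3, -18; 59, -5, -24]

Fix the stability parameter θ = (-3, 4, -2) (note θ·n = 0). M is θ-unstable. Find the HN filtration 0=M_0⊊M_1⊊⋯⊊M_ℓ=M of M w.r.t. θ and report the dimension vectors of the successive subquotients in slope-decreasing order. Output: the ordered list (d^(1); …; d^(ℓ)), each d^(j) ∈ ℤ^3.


Barcode: M ≅ I[1,3]^2, I[2,3]. HN layers by μ_θ (2 steps, strictly decreasing):
  μ^(1)=1; μ^(2)=-3

((0, 3, 3); (2, 0, 0))


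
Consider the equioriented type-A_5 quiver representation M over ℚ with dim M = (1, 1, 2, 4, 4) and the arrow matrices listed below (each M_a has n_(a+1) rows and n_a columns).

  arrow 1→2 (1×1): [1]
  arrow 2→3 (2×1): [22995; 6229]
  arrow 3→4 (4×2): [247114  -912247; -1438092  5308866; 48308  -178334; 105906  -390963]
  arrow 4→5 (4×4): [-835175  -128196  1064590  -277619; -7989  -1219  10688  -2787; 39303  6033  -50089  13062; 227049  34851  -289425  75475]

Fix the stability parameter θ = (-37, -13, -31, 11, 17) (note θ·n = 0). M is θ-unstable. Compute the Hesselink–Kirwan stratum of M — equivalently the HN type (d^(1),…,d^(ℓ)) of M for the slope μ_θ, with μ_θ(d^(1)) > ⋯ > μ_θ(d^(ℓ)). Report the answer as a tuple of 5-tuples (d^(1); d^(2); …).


Via rank(M_{q-1}∘⋯∘M_p): M ≅ I[1,5], I[3,3], I[4,5]^3.
μ_θ-semistable layers: μ^(1)=17; μ^(2)=11; μ^(3)=-22; μ^(4)=-31; μ^(5)=-37

((0, 0, 0, 0, 4); (0, 0, 0, 4, 0); (0, 1, 1, 0, 0); (0, 0, 1, 0, 0); (1, 0, 0, 0, 0))


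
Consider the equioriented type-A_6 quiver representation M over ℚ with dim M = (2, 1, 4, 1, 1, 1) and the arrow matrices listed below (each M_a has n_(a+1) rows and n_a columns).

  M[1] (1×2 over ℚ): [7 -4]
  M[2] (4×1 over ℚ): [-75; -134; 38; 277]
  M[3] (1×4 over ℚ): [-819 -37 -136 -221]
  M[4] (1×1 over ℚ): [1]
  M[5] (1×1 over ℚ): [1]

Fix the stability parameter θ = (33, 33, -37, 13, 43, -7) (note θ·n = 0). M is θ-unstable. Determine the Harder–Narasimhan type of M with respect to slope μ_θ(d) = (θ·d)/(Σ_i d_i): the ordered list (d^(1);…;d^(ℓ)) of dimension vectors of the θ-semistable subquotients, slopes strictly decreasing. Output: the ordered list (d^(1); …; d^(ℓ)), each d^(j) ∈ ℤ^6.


Interval decomposition of M: I[1,1], I[1,6], I[3,3]^3.
HN type (ℓ=5): μ^(1)=33; μ^(2)=18; μ^(3)=13; μ^(4)=29/3; μ^(5)=-37

((1, 0, 0, 0, 0, 0); (0, 0, 0, 0, 1, 1); (0, 0, 0, 1, 0, 0); (1, 1, 1, 0, 0, 0); (0, 0, 3, 0, 0, 0))


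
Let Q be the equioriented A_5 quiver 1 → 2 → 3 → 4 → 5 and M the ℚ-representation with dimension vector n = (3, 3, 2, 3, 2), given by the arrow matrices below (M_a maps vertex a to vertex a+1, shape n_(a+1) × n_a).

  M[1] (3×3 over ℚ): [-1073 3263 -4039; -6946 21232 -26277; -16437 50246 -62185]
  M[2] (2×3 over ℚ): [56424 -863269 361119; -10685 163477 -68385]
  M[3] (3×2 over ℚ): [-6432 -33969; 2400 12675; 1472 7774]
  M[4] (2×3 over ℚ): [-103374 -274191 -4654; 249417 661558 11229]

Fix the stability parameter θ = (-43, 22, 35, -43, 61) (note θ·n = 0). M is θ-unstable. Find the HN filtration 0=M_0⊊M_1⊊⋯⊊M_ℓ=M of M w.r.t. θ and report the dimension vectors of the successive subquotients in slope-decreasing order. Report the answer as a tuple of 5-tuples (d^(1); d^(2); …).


Barcode: M ≅ I[1,2], I[1,3], I[1,5], I[4,4], I[4,5]. HN layers by μ_θ (5 steps, strictly decreasing):
  μ^(1)=61; μ^(2)=35; μ^(3)=22; μ^(4)=14/3; μ^(5)=-43

((0, 0, 0, 0, 2); (0, 0, 1, 0, 0); (0, 2, 0, 0, 0); (0, 1, 1, 1, 0); (3, 0, 0, 2, 0))


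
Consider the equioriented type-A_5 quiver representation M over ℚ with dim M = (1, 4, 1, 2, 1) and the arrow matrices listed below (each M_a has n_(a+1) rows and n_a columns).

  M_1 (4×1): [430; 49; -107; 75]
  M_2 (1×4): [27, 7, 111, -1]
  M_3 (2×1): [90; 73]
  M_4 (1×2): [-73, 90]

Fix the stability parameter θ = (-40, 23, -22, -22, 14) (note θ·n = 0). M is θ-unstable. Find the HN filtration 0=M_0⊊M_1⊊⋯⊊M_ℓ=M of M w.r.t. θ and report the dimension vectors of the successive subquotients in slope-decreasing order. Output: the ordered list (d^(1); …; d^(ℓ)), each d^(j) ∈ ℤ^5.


Interval decomposition of M: I[1,4], I[2,2]^3, I[4,5].
HN type (ℓ=5): μ^(1)=23; μ^(2)=14; μ^(3)=-7; μ^(4)=-22; μ^(5)=-40

((0, 3, 0, 0, 0); (0, 0, 0, 0, 1); (0, 1, 1, 1, 0); (0, 0, 0, 1, 0); (1, 0, 0, 0, 0))


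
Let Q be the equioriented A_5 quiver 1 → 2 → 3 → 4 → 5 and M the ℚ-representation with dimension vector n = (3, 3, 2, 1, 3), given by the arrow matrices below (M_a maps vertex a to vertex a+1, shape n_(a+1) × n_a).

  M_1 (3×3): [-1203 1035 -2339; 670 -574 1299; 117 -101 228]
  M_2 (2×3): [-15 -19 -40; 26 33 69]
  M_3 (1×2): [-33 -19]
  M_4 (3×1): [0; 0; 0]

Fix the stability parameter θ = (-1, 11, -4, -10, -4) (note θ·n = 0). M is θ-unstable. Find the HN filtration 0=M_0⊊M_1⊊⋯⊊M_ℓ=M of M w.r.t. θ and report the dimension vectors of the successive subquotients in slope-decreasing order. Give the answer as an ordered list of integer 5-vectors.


Interval decomposition of M: I[1,2], I[1,3], I[1,4], I[5,5]^3.
HN type (ℓ=4): μ^(1)=11; μ^(2)=7/2; μ^(3)=-1; μ^(4)=-4

((0, 1, 0, 0, 0); (0, 1, 1, 0, 0); (3, 1, 1, 1, 0); (0, 0, 0, 0, 3))


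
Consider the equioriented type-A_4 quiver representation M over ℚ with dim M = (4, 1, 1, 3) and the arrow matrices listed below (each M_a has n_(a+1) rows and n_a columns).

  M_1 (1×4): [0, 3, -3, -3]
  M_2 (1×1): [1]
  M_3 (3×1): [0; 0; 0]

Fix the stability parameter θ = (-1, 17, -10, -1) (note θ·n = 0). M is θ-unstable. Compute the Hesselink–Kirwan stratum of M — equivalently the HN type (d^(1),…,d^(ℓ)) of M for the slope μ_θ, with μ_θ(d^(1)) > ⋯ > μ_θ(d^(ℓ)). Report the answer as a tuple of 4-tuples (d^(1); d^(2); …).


Via rank(M_{q-1}∘⋯∘M_p): M ≅ I[1,1]^3, I[1,3], I[4,4]^3.
μ_θ-semistable layers: μ^(1)=7/2; μ^(2)=-1

((0, 1, 1, 0); (4, 0, 0, 3))


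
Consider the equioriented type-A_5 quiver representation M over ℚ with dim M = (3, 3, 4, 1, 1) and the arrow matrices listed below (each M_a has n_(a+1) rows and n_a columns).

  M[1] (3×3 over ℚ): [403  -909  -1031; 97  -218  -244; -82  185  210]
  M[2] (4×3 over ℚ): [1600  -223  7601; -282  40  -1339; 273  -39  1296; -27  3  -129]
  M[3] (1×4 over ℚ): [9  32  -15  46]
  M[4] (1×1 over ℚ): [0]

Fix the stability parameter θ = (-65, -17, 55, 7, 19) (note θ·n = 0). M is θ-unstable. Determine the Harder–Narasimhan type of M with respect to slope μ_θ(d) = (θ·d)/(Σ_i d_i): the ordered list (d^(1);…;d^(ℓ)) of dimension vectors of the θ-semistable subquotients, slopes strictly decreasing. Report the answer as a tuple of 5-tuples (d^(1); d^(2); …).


Interval decomposition of M: I[1,3]^2, I[1,4], I[3,3], I[5,5].
HN type (ℓ=5): μ^(1)=55; μ^(2)=31; μ^(3)=19; μ^(4)=-17; μ^(5)=-65

((0, 0, 3, 0, 0); (0, 0, 1, 1, 0); (0, 0, 0, 0, 1); (0, 3, 0, 0, 0); (3, 0, 0, 0, 0))


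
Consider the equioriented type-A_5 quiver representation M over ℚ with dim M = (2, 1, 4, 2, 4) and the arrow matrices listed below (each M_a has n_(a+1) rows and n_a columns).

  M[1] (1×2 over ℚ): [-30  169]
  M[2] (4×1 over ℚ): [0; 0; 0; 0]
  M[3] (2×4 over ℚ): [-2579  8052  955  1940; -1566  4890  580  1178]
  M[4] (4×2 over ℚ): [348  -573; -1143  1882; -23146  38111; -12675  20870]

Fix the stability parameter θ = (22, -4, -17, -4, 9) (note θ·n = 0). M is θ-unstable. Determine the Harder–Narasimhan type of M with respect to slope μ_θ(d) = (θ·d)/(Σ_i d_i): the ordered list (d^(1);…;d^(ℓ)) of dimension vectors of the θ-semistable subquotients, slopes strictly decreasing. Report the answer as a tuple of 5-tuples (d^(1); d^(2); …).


Via rank(M_{q-1}∘⋯∘M_p): M ≅ I[1,1], I[1,2], I[3,3]^2, I[3,5]^2, I[5,5]^2.
μ_θ-semistable layers: μ^(1)=22; μ^(2)=9; μ^(3)=-4; μ^(4)=-17

((1, 0, 0, 0, 0); (1, 1, 0, 0, 4); (0, 0, 0, 2, 0); (0, 0, 4, 0, 0))


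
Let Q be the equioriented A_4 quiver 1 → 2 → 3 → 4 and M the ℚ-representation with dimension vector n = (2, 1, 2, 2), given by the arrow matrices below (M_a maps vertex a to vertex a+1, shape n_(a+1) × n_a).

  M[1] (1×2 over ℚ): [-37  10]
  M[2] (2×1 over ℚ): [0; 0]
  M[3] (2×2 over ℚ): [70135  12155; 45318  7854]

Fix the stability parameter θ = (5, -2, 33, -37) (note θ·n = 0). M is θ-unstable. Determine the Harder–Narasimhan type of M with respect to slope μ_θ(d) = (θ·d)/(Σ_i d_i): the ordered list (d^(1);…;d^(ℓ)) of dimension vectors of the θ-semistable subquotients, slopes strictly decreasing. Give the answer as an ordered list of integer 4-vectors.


Interval decomposition of M: I[1,1], I[1,2], I[3,3], I[3,4], I[4,4].
HN type (ℓ=5): μ^(1)=33; μ^(2)=5; μ^(3)=3/2; μ^(4)=-2; μ^(5)=-37

((0, 0, 1, 0); (1, 0, 0, 0); (1, 1, 0, 0); (0, 0, 1, 1); (0, 0, 0, 1))


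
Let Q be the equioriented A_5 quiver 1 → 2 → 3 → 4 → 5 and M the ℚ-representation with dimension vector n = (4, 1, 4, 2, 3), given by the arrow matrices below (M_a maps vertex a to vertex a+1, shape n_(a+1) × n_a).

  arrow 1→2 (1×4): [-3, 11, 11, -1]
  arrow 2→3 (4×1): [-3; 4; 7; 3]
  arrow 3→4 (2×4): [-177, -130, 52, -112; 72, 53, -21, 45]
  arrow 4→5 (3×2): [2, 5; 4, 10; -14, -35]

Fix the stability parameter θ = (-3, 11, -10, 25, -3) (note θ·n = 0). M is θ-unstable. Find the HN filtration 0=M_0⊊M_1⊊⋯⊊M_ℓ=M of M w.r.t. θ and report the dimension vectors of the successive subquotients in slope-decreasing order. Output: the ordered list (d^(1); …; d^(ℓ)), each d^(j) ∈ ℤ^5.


Interval decomposition of M: I[1,1]^3, I[1,5], I[3,3]^2, I[3,4], I[5,5]^2.
HN type (ℓ=5): μ^(1)=25; μ^(2)=11; μ^(3)=1/2; μ^(4)=-3; μ^(5)=-10

((0, 0, 0, 1, 0); (0, 0, 0, 1, 1); (0, 1, 1, 0, 0); (4, 0, 0, 0, 2); (0, 0, 3, 0, 0))


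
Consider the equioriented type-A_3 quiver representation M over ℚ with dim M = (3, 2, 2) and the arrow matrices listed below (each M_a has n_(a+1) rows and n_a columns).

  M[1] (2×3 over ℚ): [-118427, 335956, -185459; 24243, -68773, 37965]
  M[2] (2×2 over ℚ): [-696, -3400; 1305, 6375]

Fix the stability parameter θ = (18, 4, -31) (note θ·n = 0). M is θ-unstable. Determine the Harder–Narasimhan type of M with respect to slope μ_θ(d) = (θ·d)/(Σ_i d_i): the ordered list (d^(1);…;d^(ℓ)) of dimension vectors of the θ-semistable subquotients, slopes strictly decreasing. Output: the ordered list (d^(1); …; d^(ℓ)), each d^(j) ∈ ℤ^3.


Via rank(M_{q-1}∘⋯∘M_p): M ≅ I[1,1], I[1,2], I[1,3], I[3,3].
μ_θ-semistable layers: μ^(1)=18; μ^(2)=11; μ^(3)=-3; μ^(4)=-31

((1, 0, 0); (1, 1, 0); (1, 1, 1); (0, 0, 1))


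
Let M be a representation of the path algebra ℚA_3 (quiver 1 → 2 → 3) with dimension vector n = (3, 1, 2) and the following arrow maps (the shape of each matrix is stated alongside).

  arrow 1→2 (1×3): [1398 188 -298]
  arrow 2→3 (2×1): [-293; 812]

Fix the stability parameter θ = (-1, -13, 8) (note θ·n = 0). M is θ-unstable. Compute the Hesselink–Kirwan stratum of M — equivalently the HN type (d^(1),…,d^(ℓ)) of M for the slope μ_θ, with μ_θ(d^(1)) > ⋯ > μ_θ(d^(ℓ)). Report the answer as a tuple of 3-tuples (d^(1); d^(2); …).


Interval decomposition of M: I[1,1]^2, I[1,3], I[3,3].
HN type (ℓ=3): μ^(1)=8; μ^(2)=-1; μ^(3)=-7

((0, 0, 2); (2, 0, 0); (1, 1, 0))


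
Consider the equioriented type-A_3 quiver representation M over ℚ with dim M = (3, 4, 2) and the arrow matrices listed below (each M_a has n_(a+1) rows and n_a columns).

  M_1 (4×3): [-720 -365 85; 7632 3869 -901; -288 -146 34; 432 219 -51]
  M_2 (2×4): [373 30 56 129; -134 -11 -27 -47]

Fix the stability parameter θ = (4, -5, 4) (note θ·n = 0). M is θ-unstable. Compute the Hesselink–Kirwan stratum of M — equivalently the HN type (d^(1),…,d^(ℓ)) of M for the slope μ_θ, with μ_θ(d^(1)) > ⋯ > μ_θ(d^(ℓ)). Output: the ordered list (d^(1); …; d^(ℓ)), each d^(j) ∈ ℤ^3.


Via rank(M_{q-1}∘⋯∘M_p): M ≅ I[1,1]^2, I[1,2], I[2,2], I[2,3]^2.
μ_θ-semistable layers: μ^(1)=4; μ^(2)=-1/2; μ^(3)=-5

((2, 0, 2); (1, 1, 0); (0, 3, 0))


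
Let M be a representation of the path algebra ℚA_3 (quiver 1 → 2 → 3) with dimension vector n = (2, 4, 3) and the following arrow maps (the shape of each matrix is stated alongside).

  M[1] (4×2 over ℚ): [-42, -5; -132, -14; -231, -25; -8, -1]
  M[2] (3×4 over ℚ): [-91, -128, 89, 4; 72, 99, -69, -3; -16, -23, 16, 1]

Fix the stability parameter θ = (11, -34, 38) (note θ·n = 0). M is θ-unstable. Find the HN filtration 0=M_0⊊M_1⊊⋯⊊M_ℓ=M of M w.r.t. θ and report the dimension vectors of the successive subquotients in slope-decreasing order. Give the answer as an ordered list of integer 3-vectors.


Via rank(M_{q-1}∘⋯∘M_p): M ≅ I[1,3]^2, I[2,2], I[2,3].
μ_θ-semistable layers: μ^(1)=38; μ^(2)=-23/2; μ^(3)=-34

((0, 0, 3); (2, 2, 0); (0, 2, 0))


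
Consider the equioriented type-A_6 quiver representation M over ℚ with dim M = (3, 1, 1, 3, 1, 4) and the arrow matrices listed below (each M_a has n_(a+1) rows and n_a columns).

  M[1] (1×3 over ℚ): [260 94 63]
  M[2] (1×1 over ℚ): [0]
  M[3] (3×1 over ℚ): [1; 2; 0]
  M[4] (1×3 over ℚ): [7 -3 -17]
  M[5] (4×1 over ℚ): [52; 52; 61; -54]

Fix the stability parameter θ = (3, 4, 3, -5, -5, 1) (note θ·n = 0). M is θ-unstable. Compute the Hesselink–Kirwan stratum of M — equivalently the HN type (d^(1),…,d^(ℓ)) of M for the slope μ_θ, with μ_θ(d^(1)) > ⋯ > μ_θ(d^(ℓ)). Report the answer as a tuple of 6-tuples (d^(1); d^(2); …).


Via rank(M_{q-1}∘⋯∘M_p): M ≅ I[1,1]^2, I[1,2], I[3,6], I[4,4]^2, I[6,6]^3.
μ_θ-semistable layers: μ^(1)=4; μ^(2)=3; μ^(3)=1; μ^(4)=-7/3; μ^(5)=-5

((0, 1, 0, 0, 0, 0); (3, 0, 0, 0, 0, 0); (0, 0, 0, 0, 0, 4); (0, 0, 1, 1, 1, 0); (0, 0, 0, 2, 0, 0))


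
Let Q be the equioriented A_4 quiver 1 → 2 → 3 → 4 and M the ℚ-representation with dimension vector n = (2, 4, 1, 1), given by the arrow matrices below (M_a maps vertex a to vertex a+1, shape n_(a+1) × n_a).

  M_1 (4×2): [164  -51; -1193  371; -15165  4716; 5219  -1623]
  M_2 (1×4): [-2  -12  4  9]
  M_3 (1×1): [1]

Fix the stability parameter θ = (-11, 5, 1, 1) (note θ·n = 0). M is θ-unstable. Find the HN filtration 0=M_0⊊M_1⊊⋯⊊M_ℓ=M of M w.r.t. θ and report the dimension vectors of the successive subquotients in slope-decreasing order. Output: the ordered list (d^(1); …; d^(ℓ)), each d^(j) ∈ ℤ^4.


Interval decomposition of M: I[1,2], I[1,4], I[2,2]^2.
HN type (ℓ=3): μ^(1)=5; μ^(2)=7/3; μ^(3)=-11

((0, 3, 0, 0); (0, 1, 1, 1); (2, 0, 0, 0))


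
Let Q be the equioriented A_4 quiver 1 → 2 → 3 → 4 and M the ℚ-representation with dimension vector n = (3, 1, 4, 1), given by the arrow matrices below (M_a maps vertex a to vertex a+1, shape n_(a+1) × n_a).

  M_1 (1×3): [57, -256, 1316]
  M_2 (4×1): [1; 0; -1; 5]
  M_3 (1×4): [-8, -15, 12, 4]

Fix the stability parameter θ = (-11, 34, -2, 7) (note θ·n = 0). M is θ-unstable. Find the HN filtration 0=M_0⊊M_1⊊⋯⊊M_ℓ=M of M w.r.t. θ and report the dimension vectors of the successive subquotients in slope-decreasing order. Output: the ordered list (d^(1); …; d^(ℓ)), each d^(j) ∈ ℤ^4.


Via rank(M_{q-1}∘⋯∘M_p): M ≅ I[1,1]^2, I[1,3], I[3,3]^2, I[3,4].
μ_θ-semistable layers: μ^(1)=16; μ^(2)=7; μ^(3)=-2; μ^(4)=-11

((0, 1, 1, 0); (0, 0, 0, 1); (0, 0, 3, 0); (3, 0, 0, 0))


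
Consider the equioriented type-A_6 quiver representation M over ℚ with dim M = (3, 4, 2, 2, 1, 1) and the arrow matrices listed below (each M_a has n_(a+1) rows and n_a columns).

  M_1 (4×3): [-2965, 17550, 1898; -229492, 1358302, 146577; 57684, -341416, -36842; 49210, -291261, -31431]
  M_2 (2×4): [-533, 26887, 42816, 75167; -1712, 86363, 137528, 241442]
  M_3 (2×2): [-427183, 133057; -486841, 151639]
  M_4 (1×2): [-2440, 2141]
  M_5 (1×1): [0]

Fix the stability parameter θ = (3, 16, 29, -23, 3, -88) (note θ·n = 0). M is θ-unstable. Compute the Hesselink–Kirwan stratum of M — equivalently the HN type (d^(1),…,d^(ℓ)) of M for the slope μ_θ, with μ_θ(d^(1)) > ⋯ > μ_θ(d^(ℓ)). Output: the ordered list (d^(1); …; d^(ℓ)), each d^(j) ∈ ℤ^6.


Interval decomposition of M: I[1,2], I[1,3], I[1,5], I[2,2], I[4,4], I[6,6].
HN type (ℓ=6): μ^(1)=29; μ^(2)=16; μ^(3)=25/4; μ^(4)=3; μ^(5)=-23; μ^(6)=-88

((0, 0, 1, 0, 0, 0); (0, 3, 0, 0, 0, 0); (0, 1, 1, 1, 1, 0); (3, 0, 0, 0, 0, 0); (0, 0, 0, 1, 0, 0); (0, 0, 0, 0, 0, 1))


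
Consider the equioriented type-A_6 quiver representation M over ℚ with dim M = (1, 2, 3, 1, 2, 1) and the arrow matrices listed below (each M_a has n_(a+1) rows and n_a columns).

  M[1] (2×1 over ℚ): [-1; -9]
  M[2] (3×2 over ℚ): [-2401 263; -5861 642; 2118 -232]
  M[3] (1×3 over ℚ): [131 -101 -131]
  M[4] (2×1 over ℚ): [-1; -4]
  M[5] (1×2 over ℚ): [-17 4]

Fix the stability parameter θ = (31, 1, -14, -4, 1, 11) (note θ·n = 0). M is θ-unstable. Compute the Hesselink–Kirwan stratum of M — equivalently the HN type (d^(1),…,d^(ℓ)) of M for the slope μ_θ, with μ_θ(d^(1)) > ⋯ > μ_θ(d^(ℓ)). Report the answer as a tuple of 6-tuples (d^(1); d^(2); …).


Via rank(M_{q-1}∘⋯∘M_p): M ≅ I[1,6], I[2,3], I[3,3], I[5,5].
μ_θ-semistable layers: μ^(1)=11; μ^(2)=3; μ^(3)=1; μ^(4)=-13/2; μ^(5)=-14

((0, 0, 0, 0, 0, 1); (1, 1, 1, 1, 1, 0); (0, 0, 0, 0, 1, 0); (0, 1, 1, 0, 0, 0); (0, 0, 1, 0, 0, 0))


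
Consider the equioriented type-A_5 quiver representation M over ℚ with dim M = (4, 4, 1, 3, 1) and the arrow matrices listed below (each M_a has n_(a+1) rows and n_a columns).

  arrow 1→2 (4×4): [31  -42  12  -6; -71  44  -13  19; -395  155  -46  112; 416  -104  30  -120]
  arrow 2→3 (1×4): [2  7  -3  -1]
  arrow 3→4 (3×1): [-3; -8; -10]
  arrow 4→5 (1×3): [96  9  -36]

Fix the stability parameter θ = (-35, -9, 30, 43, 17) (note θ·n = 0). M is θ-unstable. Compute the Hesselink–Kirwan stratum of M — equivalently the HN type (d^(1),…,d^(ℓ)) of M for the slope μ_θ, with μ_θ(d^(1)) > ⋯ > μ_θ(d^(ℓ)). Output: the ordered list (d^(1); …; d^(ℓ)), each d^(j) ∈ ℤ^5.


Interval decomposition of M: I[1,2]^3, I[1,4], I[4,4], I[4,5].
HN type (ℓ=4): μ^(1)=43; μ^(2)=30; μ^(3)=-9; μ^(4)=-35

((0, 0, 0, 2, 0); (0, 0, 1, 1, 1); (0, 4, 0, 0, 0); (4, 0, 0, 0, 0))


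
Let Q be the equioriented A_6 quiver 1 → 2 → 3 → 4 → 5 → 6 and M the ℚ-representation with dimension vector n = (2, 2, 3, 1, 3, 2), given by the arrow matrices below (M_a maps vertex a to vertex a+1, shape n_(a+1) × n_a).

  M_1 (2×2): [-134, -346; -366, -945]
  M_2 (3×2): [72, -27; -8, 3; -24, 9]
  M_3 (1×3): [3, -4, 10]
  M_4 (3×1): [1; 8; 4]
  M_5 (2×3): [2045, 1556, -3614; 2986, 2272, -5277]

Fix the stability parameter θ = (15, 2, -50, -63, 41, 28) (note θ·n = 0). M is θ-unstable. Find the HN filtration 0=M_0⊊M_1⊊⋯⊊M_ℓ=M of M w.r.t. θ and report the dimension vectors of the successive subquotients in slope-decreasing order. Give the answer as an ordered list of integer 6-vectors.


Barcode: M ≅ I[1,2], I[1,6], I[3,3]^2, I[5,5], I[5,6]. HN layers by μ_θ (5 steps, strictly decreasing):
  μ^(1)=41; μ^(2)=69/2; μ^(3)=17/2; μ^(4)=-24; μ^(5)=-50

((0, 0, 0, 0, 1, 0); (0, 0, 0, 0, 2, 2); (1, 1, 0, 0, 0, 0); (1, 1, 1, 1, 0, 0); (0, 0, 2, 0, 0, 0))


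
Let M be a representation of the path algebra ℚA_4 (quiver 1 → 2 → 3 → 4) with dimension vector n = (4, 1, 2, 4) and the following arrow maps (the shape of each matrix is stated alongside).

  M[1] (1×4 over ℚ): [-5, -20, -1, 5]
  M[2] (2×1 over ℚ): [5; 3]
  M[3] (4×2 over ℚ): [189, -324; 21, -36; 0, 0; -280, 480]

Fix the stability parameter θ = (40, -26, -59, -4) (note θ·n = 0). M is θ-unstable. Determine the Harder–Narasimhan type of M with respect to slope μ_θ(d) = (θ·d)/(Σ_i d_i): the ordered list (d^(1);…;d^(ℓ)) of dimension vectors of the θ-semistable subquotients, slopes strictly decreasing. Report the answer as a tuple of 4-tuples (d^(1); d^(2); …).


Barcode: M ≅ I[1,1]^3, I[1,4], I[3,3], I[4,4]^3. HN layers by μ_θ (4 steps, strictly decreasing):
  μ^(1)=40; μ^(2)=-4; μ^(3)=-15; μ^(4)=-59

((3, 0, 0, 0); (0, 0, 0, 4); (1, 1, 1, 0); (0, 0, 1, 0))


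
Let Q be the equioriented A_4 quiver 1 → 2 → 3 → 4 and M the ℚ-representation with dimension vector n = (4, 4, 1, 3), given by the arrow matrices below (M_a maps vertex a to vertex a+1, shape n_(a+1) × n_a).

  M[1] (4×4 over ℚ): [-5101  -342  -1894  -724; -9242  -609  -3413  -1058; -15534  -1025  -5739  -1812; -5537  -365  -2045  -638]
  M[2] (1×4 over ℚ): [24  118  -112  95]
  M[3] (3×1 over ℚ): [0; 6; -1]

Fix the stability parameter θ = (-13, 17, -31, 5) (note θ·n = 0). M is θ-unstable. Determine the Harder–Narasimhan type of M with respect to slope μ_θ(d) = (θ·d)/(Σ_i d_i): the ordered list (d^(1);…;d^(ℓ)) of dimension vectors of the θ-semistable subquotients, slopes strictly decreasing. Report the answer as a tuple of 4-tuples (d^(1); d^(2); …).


Barcode: M ≅ I[1,1], I[1,2]^2, I[1,4], I[2,2], I[4,4]^2. HN layers by μ_θ (4 steps, strictly decreasing):
  μ^(1)=17; μ^(2)=5; μ^(3)=-7; μ^(4)=-13

((0, 3, 0, 0); (0, 0, 0, 3); (0, 1, 1, 0); (4, 0, 0, 0))


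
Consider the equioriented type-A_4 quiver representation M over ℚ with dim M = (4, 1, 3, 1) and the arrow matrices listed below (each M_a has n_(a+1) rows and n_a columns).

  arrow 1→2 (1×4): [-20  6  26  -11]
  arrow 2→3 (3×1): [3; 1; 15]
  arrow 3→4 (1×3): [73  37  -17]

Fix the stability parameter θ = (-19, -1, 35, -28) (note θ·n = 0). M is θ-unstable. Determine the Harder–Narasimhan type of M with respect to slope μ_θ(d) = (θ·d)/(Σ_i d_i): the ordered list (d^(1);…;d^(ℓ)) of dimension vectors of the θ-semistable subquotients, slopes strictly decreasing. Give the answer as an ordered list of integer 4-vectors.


Barcode: M ≅ I[1,1]^3, I[1,4], I[3,3]^2. HN layers by μ_θ (4 steps, strictly decreasing):
  μ^(1)=35; μ^(2)=7/2; μ^(3)=-1; μ^(4)=-19

((0, 0, 2, 0); (0, 0, 1, 1); (0, 1, 0, 0); (4, 0, 0, 0))


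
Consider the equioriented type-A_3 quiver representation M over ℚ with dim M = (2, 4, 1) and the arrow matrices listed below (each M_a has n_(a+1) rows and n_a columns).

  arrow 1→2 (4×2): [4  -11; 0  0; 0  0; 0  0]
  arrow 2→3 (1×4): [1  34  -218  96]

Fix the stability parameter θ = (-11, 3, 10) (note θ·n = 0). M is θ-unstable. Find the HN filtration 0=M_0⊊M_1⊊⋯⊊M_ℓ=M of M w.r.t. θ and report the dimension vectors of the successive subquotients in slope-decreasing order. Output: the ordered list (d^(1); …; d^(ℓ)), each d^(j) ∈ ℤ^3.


Barcode: M ≅ I[1,1], I[1,3], I[2,2]^3. HN layers by μ_θ (3 steps, strictly decreasing):
  μ^(1)=10; μ^(2)=3; μ^(3)=-11

((0, 0, 1); (0, 4, 0); (2, 0, 0))


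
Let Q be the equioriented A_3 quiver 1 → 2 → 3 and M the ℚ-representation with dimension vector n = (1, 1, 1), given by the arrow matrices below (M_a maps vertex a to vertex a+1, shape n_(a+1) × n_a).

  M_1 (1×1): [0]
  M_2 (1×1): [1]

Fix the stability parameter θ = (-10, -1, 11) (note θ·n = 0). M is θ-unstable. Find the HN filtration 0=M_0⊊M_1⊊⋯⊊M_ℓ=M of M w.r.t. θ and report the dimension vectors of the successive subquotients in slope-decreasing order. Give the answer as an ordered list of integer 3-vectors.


Interval decomposition of M: I[1,1], I[2,3].
HN type (ℓ=3): μ^(1)=11; μ^(2)=-1; μ^(3)=-10

((0, 0, 1); (0, 1, 0); (1, 0, 0))


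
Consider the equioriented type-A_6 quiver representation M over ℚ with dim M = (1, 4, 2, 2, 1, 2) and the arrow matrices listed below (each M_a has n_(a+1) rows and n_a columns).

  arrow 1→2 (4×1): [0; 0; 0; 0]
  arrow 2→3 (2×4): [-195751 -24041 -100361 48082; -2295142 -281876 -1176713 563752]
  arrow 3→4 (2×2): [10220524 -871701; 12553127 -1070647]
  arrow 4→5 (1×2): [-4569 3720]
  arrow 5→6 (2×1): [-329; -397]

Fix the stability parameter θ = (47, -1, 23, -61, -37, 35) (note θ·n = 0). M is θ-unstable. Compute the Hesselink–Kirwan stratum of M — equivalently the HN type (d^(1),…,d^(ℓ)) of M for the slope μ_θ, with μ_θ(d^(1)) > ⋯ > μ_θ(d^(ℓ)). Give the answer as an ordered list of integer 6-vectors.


Interval decomposition of M: I[1,1], I[2,2]^2, I[2,4], I[2,6], I[6,6].
HN type (ℓ=5): μ^(1)=47; μ^(2)=35; μ^(3)=-1; μ^(4)=-13; μ^(5)=-19

((1, 0, 0, 0, 0, 0); (0, 0, 0, 0, 0, 2); (0, 2, 0, 0, 0, 0); (0, 1, 1, 1, 0, 0); (0, 1, 1, 1, 1, 0))


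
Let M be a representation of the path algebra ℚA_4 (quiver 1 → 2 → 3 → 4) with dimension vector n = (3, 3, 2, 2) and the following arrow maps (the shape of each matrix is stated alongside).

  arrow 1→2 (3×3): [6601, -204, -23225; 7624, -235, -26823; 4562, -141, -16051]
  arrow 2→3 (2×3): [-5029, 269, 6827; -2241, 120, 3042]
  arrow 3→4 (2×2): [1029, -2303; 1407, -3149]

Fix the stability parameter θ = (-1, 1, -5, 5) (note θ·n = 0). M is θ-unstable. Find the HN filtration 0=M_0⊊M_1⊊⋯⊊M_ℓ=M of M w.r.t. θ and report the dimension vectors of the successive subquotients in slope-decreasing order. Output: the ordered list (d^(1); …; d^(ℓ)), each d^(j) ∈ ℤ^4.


Barcode: M ≅ I[1,1], I[1,2], I[1,3], I[2,4], I[4,4]. HN layers by μ_θ (5 steps, strictly decreasing):
  μ^(1)=5; μ^(2)=1; μ^(3)=-1; μ^(4)=-5/3; μ^(5)=-2

((0, 0, 0, 2); (0, 1, 0, 0); (2, 0, 0, 0); (1, 1, 1, 0); (0, 1, 1, 0))


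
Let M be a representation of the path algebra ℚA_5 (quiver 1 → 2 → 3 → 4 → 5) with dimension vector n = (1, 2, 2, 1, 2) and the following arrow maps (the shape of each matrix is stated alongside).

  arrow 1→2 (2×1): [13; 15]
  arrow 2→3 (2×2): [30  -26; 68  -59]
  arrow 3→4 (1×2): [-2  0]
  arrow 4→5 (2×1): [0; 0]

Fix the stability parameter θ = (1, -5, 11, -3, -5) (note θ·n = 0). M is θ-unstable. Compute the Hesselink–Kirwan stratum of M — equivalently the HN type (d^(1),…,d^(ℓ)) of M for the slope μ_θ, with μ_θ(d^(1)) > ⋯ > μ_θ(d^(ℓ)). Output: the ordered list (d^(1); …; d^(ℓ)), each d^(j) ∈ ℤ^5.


Via rank(M_{q-1}∘⋯∘M_p): M ≅ I[1,3], I[2,4], I[5,5]^2.
μ_θ-semistable layers: μ^(1)=11; μ^(2)=4; μ^(3)=-2; μ^(4)=-5

((0, 0, 1, 0, 0); (0, 0, 1, 1, 0); (1, 1, 0, 0, 0); (0, 1, 0, 0, 2))


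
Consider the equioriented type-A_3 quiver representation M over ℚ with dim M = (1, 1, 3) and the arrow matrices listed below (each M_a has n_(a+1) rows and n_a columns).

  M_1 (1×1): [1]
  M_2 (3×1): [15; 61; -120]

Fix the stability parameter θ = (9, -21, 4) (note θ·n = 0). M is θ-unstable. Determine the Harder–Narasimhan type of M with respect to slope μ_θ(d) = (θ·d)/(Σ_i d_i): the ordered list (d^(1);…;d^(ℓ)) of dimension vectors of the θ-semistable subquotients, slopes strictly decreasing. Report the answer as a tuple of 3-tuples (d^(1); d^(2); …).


Barcode: M ≅ I[1,3], I[3,3]^2. HN layers by μ_θ (2 steps, strictly decreasing):
  μ^(1)=4; μ^(2)=-6

((0, 0, 3); (1, 1, 0))


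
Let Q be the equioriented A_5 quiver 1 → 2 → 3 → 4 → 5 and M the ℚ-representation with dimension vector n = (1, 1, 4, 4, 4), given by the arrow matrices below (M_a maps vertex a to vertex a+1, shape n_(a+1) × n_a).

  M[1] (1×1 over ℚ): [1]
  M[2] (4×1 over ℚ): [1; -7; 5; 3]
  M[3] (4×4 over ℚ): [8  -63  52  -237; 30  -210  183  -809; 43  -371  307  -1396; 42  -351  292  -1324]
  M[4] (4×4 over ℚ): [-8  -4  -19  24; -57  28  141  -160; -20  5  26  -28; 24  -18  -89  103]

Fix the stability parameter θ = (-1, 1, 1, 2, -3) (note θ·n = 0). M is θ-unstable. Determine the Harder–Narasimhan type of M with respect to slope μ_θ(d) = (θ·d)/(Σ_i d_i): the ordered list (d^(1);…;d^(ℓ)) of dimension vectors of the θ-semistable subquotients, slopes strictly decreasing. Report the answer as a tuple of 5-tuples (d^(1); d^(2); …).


Barcode: M ≅ I[1,5], I[3,5]^3. HN layers by μ_θ (3 steps, strictly decreasing):
  μ^(1)=1/4; μ^(2)=0; μ^(3)=-1

((0, 1, 1, 1, 1); (0, 0, 3, 3, 3); (1, 0, 0, 0, 0))


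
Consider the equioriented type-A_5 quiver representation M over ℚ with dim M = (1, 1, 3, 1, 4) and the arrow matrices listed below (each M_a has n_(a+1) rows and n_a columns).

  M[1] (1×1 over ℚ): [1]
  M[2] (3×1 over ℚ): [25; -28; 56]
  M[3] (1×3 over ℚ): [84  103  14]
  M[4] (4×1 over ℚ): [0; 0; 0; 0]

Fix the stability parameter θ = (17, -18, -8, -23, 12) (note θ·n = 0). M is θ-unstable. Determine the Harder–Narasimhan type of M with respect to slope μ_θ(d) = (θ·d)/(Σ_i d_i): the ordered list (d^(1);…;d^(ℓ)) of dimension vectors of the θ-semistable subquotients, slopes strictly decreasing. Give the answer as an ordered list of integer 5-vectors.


Interval decomposition of M: I[1,3], I[3,3], I[3,4], I[5,5]^4.
HN type (ℓ=4): μ^(1)=12; μ^(2)=-3; μ^(3)=-8; μ^(4)=-31/2

((0, 0, 0, 0, 4); (1, 1, 1, 0, 0); (0, 0, 1, 0, 0); (0, 0, 1, 1, 0))


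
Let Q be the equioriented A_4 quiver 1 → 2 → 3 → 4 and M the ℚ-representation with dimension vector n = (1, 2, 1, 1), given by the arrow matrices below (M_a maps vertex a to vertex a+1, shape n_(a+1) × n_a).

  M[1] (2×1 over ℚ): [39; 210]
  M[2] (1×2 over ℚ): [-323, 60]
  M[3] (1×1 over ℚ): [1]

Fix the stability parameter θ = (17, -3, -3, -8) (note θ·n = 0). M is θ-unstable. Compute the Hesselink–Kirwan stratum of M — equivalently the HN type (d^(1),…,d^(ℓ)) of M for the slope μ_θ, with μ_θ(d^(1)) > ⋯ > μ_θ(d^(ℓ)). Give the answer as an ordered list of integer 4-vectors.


Barcode: M ≅ I[1,4], I[2,2]. HN layers by μ_θ (2 steps, strictly decreasing):
  μ^(1)=3/4; μ^(2)=-3

((1, 1, 1, 1); (0, 1, 0, 0))


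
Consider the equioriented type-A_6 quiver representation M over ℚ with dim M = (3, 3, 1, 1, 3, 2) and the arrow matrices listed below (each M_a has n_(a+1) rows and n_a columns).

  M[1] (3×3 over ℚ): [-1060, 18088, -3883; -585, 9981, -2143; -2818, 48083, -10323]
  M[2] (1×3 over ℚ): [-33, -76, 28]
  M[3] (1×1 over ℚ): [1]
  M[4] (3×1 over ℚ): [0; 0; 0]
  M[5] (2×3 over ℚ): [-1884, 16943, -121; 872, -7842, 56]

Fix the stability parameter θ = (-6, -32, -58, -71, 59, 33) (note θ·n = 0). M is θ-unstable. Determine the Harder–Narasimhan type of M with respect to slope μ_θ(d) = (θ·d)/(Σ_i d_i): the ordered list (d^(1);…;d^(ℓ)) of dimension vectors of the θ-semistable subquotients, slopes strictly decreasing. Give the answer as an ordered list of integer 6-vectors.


Interval decomposition of M: I[1,2]^2, I[1,4], I[5,5], I[5,6]^2.
HN type (ℓ=4): μ^(1)=59; μ^(2)=46; μ^(3)=-19; μ^(4)=-167/4

((0, 0, 0, 0, 1, 0); (0, 0, 0, 0, 2, 2); (2, 2, 0, 0, 0, 0); (1, 1, 1, 1, 0, 0))


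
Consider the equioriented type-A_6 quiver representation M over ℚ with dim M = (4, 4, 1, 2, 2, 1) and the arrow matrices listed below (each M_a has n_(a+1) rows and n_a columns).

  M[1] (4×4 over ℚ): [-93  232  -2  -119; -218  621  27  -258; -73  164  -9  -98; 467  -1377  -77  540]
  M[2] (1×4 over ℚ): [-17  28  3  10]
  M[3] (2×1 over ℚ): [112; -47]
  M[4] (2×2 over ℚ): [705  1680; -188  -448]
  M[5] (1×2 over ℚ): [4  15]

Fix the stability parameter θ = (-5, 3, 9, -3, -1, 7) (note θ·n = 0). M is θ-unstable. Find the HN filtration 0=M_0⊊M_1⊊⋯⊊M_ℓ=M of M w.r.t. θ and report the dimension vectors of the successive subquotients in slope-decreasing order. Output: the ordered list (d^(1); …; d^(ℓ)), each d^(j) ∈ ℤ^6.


Barcode: M ≅ I[1,2]^3, I[1,4], I[4,5], I[5,6]. HN layers by μ_θ (5 steps, strictly decreasing):
  μ^(1)=7; μ^(2)=3; μ^(3)=-1; μ^(4)=-3; μ^(5)=-5

((0, 0, 0, 0, 0, 1); (0, 4, 1, 1, 0, 0); (0, 0, 0, 0, 2, 0); (0, 0, 0, 1, 0, 0); (4, 0, 0, 0, 0, 0))


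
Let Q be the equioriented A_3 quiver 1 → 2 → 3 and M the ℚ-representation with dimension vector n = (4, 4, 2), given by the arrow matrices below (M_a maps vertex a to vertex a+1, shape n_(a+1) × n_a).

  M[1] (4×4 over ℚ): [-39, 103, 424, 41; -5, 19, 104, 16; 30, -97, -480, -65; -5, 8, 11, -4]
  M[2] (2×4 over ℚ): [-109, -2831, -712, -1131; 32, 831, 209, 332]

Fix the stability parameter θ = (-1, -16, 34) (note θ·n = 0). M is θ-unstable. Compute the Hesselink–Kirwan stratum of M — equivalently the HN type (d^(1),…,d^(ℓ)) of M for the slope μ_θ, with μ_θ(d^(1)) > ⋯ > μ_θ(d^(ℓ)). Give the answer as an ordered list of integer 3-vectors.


Barcode: M ≅ I[1,2]^2, I[1,3]^2. HN layers by μ_θ (2 steps, strictly decreasing):
  μ^(1)=34; μ^(2)=-17/2

((0, 0, 2); (4, 4, 0))


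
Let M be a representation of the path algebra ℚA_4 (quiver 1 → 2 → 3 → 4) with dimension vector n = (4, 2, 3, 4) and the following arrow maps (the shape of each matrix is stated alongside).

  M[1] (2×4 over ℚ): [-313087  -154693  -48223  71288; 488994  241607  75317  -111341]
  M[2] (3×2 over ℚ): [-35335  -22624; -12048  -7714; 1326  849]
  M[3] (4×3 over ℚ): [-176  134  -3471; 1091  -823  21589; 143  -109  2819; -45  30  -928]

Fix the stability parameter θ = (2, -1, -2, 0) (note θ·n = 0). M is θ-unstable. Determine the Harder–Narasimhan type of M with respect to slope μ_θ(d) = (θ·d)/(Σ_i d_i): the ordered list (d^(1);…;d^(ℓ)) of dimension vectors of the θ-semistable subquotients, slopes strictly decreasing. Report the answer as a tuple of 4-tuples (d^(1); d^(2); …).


Via rank(M_{q-1}∘⋯∘M_p): M ≅ I[1,1]^2, I[1,4]^2, I[3,4], I[4,4].
μ_θ-semistable layers: μ^(1)=2; μ^(2)=0; μ^(3)=-1/3; μ^(4)=-2

((2, 0, 0, 0); (0, 0, 0, 4); (2, 2, 2, 0); (0, 0, 1, 0))


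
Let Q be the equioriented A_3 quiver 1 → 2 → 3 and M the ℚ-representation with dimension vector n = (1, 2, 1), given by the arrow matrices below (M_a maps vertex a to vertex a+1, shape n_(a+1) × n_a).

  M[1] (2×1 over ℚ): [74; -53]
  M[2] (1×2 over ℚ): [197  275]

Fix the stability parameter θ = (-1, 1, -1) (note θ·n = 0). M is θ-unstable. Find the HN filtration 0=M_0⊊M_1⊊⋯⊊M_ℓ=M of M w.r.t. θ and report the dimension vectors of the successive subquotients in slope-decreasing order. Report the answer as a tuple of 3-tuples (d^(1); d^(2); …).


Via rank(M_{q-1}∘⋯∘M_p): M ≅ I[1,3], I[2,2].
μ_θ-semistable layers: μ^(1)=1; μ^(2)=0; μ^(3)=-1

((0, 1, 0); (0, 1, 1); (1, 0, 0))
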